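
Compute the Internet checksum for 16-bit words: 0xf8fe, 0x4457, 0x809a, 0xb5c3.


Sum all words (with carry folding):
+ 0xf8fe = 0xf8fe
+ 0x4457 = 0x3d56
+ 0x809a = 0xbdf0
+ 0xb5c3 = 0x73b4
One's complement: ~0x73b4
Checksum = 0x8c4b


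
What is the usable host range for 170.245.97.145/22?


Network: 170.245.96.0
Broadcast: 170.245.99.255
First usable = network + 1
Last usable = broadcast - 1
Range: 170.245.96.1 to 170.245.99.254


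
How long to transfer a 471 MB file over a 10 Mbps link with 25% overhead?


Effective throughput = 10 * (1 - 25/100) = 7.5 Mbps
File size in Mb = 471 * 8 = 3768 Mb
Time = 3768 / 7.5
Time = 502.4 seconds


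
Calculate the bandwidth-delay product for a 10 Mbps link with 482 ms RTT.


BDP = bandwidth * RTT
= 10 Mbps * 482 ms
= 10 * 1e6 * 482 / 1000 bits
= 4820000 bits
= 602500 bytes
= 588.3789 KB
BDP = 4820000 bits (602500 bytes)


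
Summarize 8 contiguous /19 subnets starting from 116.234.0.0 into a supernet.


Original prefix: /19
Number of subnets: 8 = 2^3
New prefix = 19 - 3 = 16
Supernet: 116.234.0.0/16


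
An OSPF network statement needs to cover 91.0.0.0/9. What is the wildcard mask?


Subnet mask: 255.128.0.0
Wildcard = 255.255.255.255 - subnet mask
255 - 255 = 0
255 - 128 = 127
255 - 0 = 255
255 - 0 = 255
Wildcard: 0.127.255.255


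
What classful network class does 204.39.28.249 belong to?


First octet: 204
Binary: 11001100
110xxxxx -> Class C (192-223)
Class C, default mask 255.255.255.0 (/24)


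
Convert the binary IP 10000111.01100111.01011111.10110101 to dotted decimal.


10000111 = 135
01100111 = 103
01011111 = 95
10110101 = 181
IP: 135.103.95.181


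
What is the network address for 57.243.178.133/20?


IP:   00111001.11110011.10110010.10000101
Mask: 11111111.11111111.11110000.00000000
AND operation:
Net:  00111001.11110011.10110000.00000000
Network: 57.243.176.0/20


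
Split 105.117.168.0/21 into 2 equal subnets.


New prefix = 21 + 1 = 22
Each subnet has 1024 addresses
  105.117.168.0/22
  105.117.172.0/22
Subnets: 105.117.168.0/22, 105.117.172.0/22


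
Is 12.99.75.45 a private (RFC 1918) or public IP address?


RFC 1918 private ranges:
  10.0.0.0/8 (10.0.0.0 - 10.255.255.255)
  172.16.0.0/12 (172.16.0.0 - 172.31.255.255)
  192.168.0.0/16 (192.168.0.0 - 192.168.255.255)
Public (not in any RFC 1918 range)


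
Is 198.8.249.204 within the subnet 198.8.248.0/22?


Subnet network: 198.8.248.0
Test IP AND mask: 198.8.248.0
Yes, 198.8.249.204 is in 198.8.248.0/22


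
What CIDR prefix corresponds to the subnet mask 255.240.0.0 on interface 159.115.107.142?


Binary: 11111111.11110000.00000000.00000000
Count leading 1s
Prefix: /12


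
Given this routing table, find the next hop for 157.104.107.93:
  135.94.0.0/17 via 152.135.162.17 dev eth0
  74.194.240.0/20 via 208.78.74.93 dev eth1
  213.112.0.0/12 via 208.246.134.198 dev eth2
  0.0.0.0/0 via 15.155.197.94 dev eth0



Longest prefix match for 157.104.107.93:
  /17 135.94.0.0: no
  /20 74.194.240.0: no
  /12 213.112.0.0: no
  /0 0.0.0.0: MATCH
Selected: next-hop 15.155.197.94 via eth0 (matched /0)


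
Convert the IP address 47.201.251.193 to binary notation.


47 = 00101111
201 = 11001001
251 = 11111011
193 = 11000001
Binary: 00101111.11001001.11111011.11000001


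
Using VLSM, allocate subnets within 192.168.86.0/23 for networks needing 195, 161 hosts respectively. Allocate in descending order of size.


195 hosts -> /24 (254 usable): 192.168.86.0/24
161 hosts -> /24 (254 usable): 192.168.87.0/24
Allocation: 192.168.86.0/24 (195 hosts, 254 usable); 192.168.87.0/24 (161 hosts, 254 usable)


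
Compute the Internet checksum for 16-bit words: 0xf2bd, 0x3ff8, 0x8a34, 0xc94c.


Sum all words (with carry folding):
+ 0xf2bd = 0xf2bd
+ 0x3ff8 = 0x32b6
+ 0x8a34 = 0xbcea
+ 0xc94c = 0x8637
One's complement: ~0x8637
Checksum = 0x79c8


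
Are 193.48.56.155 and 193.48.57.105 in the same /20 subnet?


Mask: 255.255.240.0
193.48.56.155 AND mask = 193.48.48.0
193.48.57.105 AND mask = 193.48.48.0
Yes, same subnet (193.48.48.0)


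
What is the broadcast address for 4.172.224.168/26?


Network: 4.172.224.128/26
Host bits = 6
Set all host bits to 1:
Broadcast: 4.172.224.191


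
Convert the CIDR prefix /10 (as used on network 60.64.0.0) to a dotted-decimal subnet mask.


/10 means 10 network bits, 22 host bits
Binary: 11111111110000000000000000000000
Mask: 255.192.0.0


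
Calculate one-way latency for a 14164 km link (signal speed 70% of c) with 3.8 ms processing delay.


Speed = 0.7 * 3e5 km/s = 210000 km/s
Propagation delay = 14164 / 210000 = 0.0674 s = 67.4476 ms
Processing delay = 3.8 ms
Total one-way latency = 71.2476 ms


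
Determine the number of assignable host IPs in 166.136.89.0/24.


Host bits = 32 - 24 = 8
Total addresses = 2^8 = 256
Usable = total - 2 (network and broadcast)
Usable hosts: 254


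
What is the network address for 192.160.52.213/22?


IP:   11000000.10100000.00110100.11010101
Mask: 11111111.11111111.11111100.00000000
AND operation:
Net:  11000000.10100000.00110100.00000000
Network: 192.160.52.0/22


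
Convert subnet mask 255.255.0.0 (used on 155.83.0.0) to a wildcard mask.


Subnet mask: 255.255.0.0
Wildcard = 255.255.255.255 - subnet mask
255 - 255 = 0
255 - 255 = 0
255 - 0 = 255
255 - 0 = 255
Wildcard: 0.0.255.255


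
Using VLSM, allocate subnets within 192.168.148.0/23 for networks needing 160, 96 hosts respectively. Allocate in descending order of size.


160 hosts -> /24 (254 usable): 192.168.148.0/24
96 hosts -> /25 (126 usable): 192.168.149.0/25
Allocation: 192.168.148.0/24 (160 hosts, 254 usable); 192.168.149.0/25 (96 hosts, 126 usable)


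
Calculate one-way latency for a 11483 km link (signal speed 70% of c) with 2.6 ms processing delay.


Speed = 0.7 * 3e5 km/s = 210000 km/s
Propagation delay = 11483 / 210000 = 0.0547 s = 54.681 ms
Processing delay = 2.6 ms
Total one-way latency = 57.281 ms


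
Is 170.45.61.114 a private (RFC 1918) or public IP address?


RFC 1918 private ranges:
  10.0.0.0/8 (10.0.0.0 - 10.255.255.255)
  172.16.0.0/12 (172.16.0.0 - 172.31.255.255)
  192.168.0.0/16 (192.168.0.0 - 192.168.255.255)
Public (not in any RFC 1918 range)


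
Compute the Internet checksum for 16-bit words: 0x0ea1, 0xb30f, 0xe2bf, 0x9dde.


Sum all words (with carry folding):
+ 0x0ea1 = 0x0ea1
+ 0xb30f = 0xc1b0
+ 0xe2bf = 0xa470
+ 0x9dde = 0x424f
One's complement: ~0x424f
Checksum = 0xbdb0


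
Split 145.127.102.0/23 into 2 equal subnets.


New prefix = 23 + 1 = 24
Each subnet has 256 addresses
  145.127.102.0/24
  145.127.103.0/24
Subnets: 145.127.102.0/24, 145.127.103.0/24


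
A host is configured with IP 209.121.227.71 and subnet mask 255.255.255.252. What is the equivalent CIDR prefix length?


Binary: 11111111.11111111.11111111.11111100
Count leading 1s
Prefix: /30


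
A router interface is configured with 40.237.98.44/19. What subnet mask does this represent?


/19 means 19 network bits, 13 host bits
Binary: 11111111111111111110000000000000
Mask: 255.255.224.0


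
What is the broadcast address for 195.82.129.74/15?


Network: 195.82.0.0/15
Host bits = 17
Set all host bits to 1:
Broadcast: 195.83.255.255


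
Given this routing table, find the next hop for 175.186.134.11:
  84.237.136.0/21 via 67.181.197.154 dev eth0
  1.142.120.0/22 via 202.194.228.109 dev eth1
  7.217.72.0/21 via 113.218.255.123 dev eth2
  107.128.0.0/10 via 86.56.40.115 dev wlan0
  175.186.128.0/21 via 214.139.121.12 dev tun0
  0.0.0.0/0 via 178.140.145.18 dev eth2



Longest prefix match for 175.186.134.11:
  /21 84.237.136.0: no
  /22 1.142.120.0: no
  /21 7.217.72.0: no
  /10 107.128.0.0: no
  /21 175.186.128.0: MATCH
  /0 0.0.0.0: MATCH
Selected: next-hop 214.139.121.12 via tun0 (matched /21)


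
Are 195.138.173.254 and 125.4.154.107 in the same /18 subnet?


Mask: 255.255.192.0
195.138.173.254 AND mask = 195.138.128.0
125.4.154.107 AND mask = 125.4.128.0
No, different subnets (195.138.128.0 vs 125.4.128.0)


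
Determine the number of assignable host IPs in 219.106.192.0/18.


Host bits = 32 - 18 = 14
Total addresses = 2^14 = 16384
Usable = total - 2 (network and broadcast)
Usable hosts: 16382


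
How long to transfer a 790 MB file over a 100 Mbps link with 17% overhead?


Effective throughput = 100 * (1 - 17/100) = 83 Mbps
File size in Mb = 790 * 8 = 6320 Mb
Time = 6320 / 83
Time = 76.1446 seconds


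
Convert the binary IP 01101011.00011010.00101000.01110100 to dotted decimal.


01101011 = 107
00011010 = 26
00101000 = 40
01110100 = 116
IP: 107.26.40.116


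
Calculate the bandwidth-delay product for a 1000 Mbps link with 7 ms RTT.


BDP = bandwidth * RTT
= 1000 Mbps * 7 ms
= 1000 * 1e6 * 7 / 1000 bits
= 7000000 bits
= 875000 bytes
= 854.4922 KB
BDP = 7000000 bits (875000 bytes)


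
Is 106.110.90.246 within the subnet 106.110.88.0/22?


Subnet network: 106.110.88.0
Test IP AND mask: 106.110.88.0
Yes, 106.110.90.246 is in 106.110.88.0/22


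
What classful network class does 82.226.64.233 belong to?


First octet: 82
Binary: 01010010
0xxxxxxx -> Class A (1-126)
Class A, default mask 255.0.0.0 (/8)


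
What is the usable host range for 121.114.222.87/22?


Network: 121.114.220.0
Broadcast: 121.114.223.255
First usable = network + 1
Last usable = broadcast - 1
Range: 121.114.220.1 to 121.114.223.254


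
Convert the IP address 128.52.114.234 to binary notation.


128 = 10000000
52 = 00110100
114 = 01110010
234 = 11101010
Binary: 10000000.00110100.01110010.11101010


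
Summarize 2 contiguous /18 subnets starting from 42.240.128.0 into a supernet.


Original prefix: /18
Number of subnets: 2 = 2^1
New prefix = 18 - 1 = 17
Supernet: 42.240.128.0/17


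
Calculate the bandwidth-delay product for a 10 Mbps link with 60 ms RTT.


BDP = bandwidth * RTT
= 10 Mbps * 60 ms
= 10 * 1e6 * 60 / 1000 bits
= 600000 bits
= 75000 bytes
= 73.2422 KB
BDP = 600000 bits (75000 bytes)


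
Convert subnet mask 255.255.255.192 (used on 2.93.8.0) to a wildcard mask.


Subnet mask: 255.255.255.192
Wildcard = 255.255.255.255 - subnet mask
255 - 255 = 0
255 - 255 = 0
255 - 255 = 0
255 - 192 = 63
Wildcard: 0.0.0.63


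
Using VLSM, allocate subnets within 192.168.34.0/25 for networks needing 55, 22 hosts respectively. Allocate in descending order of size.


55 hosts -> /26 (62 usable): 192.168.34.0/26
22 hosts -> /27 (30 usable): 192.168.34.64/27
Allocation: 192.168.34.0/26 (55 hosts, 62 usable); 192.168.34.64/27 (22 hosts, 30 usable)


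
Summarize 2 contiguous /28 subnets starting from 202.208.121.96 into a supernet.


Original prefix: /28
Number of subnets: 2 = 2^1
New prefix = 28 - 1 = 27
Supernet: 202.208.121.96/27


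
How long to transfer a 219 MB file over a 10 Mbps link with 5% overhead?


Effective throughput = 10 * (1 - 5/100) = 9.5 Mbps
File size in Mb = 219 * 8 = 1752 Mb
Time = 1752 / 9.5
Time = 184.4211 seconds


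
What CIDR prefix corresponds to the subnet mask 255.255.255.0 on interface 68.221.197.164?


Binary: 11111111.11111111.11111111.00000000
Count leading 1s
Prefix: /24


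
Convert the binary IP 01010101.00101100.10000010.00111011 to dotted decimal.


01010101 = 85
00101100 = 44
10000010 = 130
00111011 = 59
IP: 85.44.130.59


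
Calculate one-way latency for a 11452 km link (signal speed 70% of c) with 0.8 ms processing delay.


Speed = 0.7 * 3e5 km/s = 210000 km/s
Propagation delay = 11452 / 210000 = 0.0545 s = 54.5333 ms
Processing delay = 0.8 ms
Total one-way latency = 55.3333 ms


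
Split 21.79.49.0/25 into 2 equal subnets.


New prefix = 25 + 1 = 26
Each subnet has 64 addresses
  21.79.49.0/26
  21.79.49.64/26
Subnets: 21.79.49.0/26, 21.79.49.64/26


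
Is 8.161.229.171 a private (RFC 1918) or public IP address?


RFC 1918 private ranges:
  10.0.0.0/8 (10.0.0.0 - 10.255.255.255)
  172.16.0.0/12 (172.16.0.0 - 172.31.255.255)
  192.168.0.0/16 (192.168.0.0 - 192.168.255.255)
Public (not in any RFC 1918 range)


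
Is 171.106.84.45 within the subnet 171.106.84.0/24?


Subnet network: 171.106.84.0
Test IP AND mask: 171.106.84.0
Yes, 171.106.84.45 is in 171.106.84.0/24


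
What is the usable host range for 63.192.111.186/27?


Network: 63.192.111.160
Broadcast: 63.192.111.191
First usable = network + 1
Last usable = broadcast - 1
Range: 63.192.111.161 to 63.192.111.190


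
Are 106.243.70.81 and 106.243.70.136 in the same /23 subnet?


Mask: 255.255.254.0
106.243.70.81 AND mask = 106.243.70.0
106.243.70.136 AND mask = 106.243.70.0
Yes, same subnet (106.243.70.0)


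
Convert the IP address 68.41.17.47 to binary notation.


68 = 01000100
41 = 00101001
17 = 00010001
47 = 00101111
Binary: 01000100.00101001.00010001.00101111


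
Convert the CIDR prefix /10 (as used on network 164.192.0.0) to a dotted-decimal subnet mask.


/10 means 10 network bits, 22 host bits
Binary: 11111111110000000000000000000000
Mask: 255.192.0.0


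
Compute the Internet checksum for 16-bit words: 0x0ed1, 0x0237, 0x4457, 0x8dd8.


Sum all words (with carry folding):
+ 0x0ed1 = 0x0ed1
+ 0x0237 = 0x1108
+ 0x4457 = 0x555f
+ 0x8dd8 = 0xe337
One's complement: ~0xe337
Checksum = 0x1cc8


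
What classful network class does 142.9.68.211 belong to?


First octet: 142
Binary: 10001110
10xxxxxx -> Class B (128-191)
Class B, default mask 255.255.0.0 (/16)


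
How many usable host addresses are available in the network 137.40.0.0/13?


Host bits = 32 - 13 = 19
Total addresses = 2^19 = 524288
Usable = total - 2 (network and broadcast)
Usable hosts: 524286


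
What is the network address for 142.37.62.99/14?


IP:   10001110.00100101.00111110.01100011
Mask: 11111111.11111100.00000000.00000000
AND operation:
Net:  10001110.00100100.00000000.00000000
Network: 142.36.0.0/14


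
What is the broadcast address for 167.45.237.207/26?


Network: 167.45.237.192/26
Host bits = 6
Set all host bits to 1:
Broadcast: 167.45.237.255


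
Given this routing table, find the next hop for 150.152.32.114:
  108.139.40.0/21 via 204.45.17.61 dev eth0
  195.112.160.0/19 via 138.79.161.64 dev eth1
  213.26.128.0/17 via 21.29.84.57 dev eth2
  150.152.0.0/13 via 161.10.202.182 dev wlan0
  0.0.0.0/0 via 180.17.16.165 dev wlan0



Longest prefix match for 150.152.32.114:
  /21 108.139.40.0: no
  /19 195.112.160.0: no
  /17 213.26.128.0: no
  /13 150.152.0.0: MATCH
  /0 0.0.0.0: MATCH
Selected: next-hop 161.10.202.182 via wlan0 (matched /13)


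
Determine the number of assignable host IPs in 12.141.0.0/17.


Host bits = 32 - 17 = 15
Total addresses = 2^15 = 32768
Usable = total - 2 (network and broadcast)
Usable hosts: 32766


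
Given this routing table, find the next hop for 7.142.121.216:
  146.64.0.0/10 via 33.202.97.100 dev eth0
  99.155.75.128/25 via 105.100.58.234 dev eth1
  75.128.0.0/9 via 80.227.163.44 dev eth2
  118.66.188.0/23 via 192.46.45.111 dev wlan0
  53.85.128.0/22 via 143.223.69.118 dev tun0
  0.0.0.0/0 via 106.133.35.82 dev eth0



Longest prefix match for 7.142.121.216:
  /10 146.64.0.0: no
  /25 99.155.75.128: no
  /9 75.128.0.0: no
  /23 118.66.188.0: no
  /22 53.85.128.0: no
  /0 0.0.0.0: MATCH
Selected: next-hop 106.133.35.82 via eth0 (matched /0)


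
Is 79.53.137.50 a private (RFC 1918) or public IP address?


RFC 1918 private ranges:
  10.0.0.0/8 (10.0.0.0 - 10.255.255.255)
  172.16.0.0/12 (172.16.0.0 - 172.31.255.255)
  192.168.0.0/16 (192.168.0.0 - 192.168.255.255)
Public (not in any RFC 1918 range)


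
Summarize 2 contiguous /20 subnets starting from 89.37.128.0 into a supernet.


Original prefix: /20
Number of subnets: 2 = 2^1
New prefix = 20 - 1 = 19
Supernet: 89.37.128.0/19


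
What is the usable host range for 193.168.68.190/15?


Network: 193.168.0.0
Broadcast: 193.169.255.255
First usable = network + 1
Last usable = broadcast - 1
Range: 193.168.0.1 to 193.169.255.254


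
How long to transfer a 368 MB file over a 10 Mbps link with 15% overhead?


Effective throughput = 10 * (1 - 15/100) = 8.5 Mbps
File size in Mb = 368 * 8 = 2944 Mb
Time = 2944 / 8.5
Time = 346.3529 seconds


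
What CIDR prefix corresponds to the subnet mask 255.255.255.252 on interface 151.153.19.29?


Binary: 11111111.11111111.11111111.11111100
Count leading 1s
Prefix: /30


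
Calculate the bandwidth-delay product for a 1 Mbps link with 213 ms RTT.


BDP = bandwidth * RTT
= 1 Mbps * 213 ms
= 1 * 1e6 * 213 / 1000 bits
= 213000 bits
= 26625 bytes
= 26.001 KB
BDP = 213000 bits (26625 bytes)


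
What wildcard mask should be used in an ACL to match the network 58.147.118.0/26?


Subnet mask: 255.255.255.192
Wildcard = 255.255.255.255 - subnet mask
255 - 255 = 0
255 - 255 = 0
255 - 255 = 0
255 - 192 = 63
Wildcard: 0.0.0.63


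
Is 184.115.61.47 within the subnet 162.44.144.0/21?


Subnet network: 162.44.144.0
Test IP AND mask: 184.115.56.0
No, 184.115.61.47 is not in 162.44.144.0/21


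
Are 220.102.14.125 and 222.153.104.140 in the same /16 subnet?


Mask: 255.255.0.0
220.102.14.125 AND mask = 220.102.0.0
222.153.104.140 AND mask = 222.153.0.0
No, different subnets (220.102.0.0 vs 222.153.0.0)


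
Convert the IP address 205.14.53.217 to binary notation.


205 = 11001101
14 = 00001110
53 = 00110101
217 = 11011001
Binary: 11001101.00001110.00110101.11011001


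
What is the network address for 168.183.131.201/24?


IP:   10101000.10110111.10000011.11001001
Mask: 11111111.11111111.11111111.00000000
AND operation:
Net:  10101000.10110111.10000011.00000000
Network: 168.183.131.0/24


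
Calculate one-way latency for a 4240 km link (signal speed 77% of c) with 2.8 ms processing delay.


Speed = 0.77 * 3e5 km/s = 231000 km/s
Propagation delay = 4240 / 231000 = 0.0184 s = 18.355 ms
Processing delay = 2.8 ms
Total one-way latency = 21.155 ms


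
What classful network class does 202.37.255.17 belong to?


First octet: 202
Binary: 11001010
110xxxxx -> Class C (192-223)
Class C, default mask 255.255.255.0 (/24)


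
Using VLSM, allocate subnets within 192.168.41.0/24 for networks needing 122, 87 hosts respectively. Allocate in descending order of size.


122 hosts -> /25 (126 usable): 192.168.41.0/25
87 hosts -> /25 (126 usable): 192.168.41.128/25
Allocation: 192.168.41.0/25 (122 hosts, 126 usable); 192.168.41.128/25 (87 hosts, 126 usable)


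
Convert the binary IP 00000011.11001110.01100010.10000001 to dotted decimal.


00000011 = 3
11001110 = 206
01100010 = 98
10000001 = 129
IP: 3.206.98.129


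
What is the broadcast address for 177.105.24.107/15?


Network: 177.104.0.0/15
Host bits = 17
Set all host bits to 1:
Broadcast: 177.105.255.255


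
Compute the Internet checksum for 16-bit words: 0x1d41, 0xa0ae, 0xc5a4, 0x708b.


Sum all words (with carry folding):
+ 0x1d41 = 0x1d41
+ 0xa0ae = 0xbdef
+ 0xc5a4 = 0x8394
+ 0x708b = 0xf41f
One's complement: ~0xf41f
Checksum = 0x0be0


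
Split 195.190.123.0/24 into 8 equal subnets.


New prefix = 24 + 3 = 27
Each subnet has 32 addresses
  195.190.123.0/27
  195.190.123.32/27
  195.190.123.64/27
  195.190.123.96/27
  195.190.123.128/27
  195.190.123.160/27
  195.190.123.192/27
  195.190.123.224/27
Subnets: 195.190.123.0/27, 195.190.123.32/27, 195.190.123.64/27, 195.190.123.96/27, 195.190.123.128/27, 195.190.123.160/27, 195.190.123.192/27, 195.190.123.224/27


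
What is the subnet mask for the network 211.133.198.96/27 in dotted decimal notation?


/27 means 27 network bits, 5 host bits
Binary: 11111111111111111111111111100000
Mask: 255.255.255.224


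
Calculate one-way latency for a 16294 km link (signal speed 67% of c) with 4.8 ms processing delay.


Speed = 0.67 * 3e5 km/s = 201000 km/s
Propagation delay = 16294 / 201000 = 0.0811 s = 81.0647 ms
Processing delay = 4.8 ms
Total one-way latency = 85.8647 ms


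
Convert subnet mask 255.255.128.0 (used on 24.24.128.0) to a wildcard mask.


Subnet mask: 255.255.128.0
Wildcard = 255.255.255.255 - subnet mask
255 - 255 = 0
255 - 255 = 0
255 - 128 = 127
255 - 0 = 255
Wildcard: 0.0.127.255


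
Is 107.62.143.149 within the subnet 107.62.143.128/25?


Subnet network: 107.62.143.128
Test IP AND mask: 107.62.143.128
Yes, 107.62.143.149 is in 107.62.143.128/25


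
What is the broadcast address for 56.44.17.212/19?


Network: 56.44.0.0/19
Host bits = 13
Set all host bits to 1:
Broadcast: 56.44.31.255


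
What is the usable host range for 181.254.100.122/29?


Network: 181.254.100.120
Broadcast: 181.254.100.127
First usable = network + 1
Last usable = broadcast - 1
Range: 181.254.100.121 to 181.254.100.126


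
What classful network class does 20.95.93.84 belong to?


First octet: 20
Binary: 00010100
0xxxxxxx -> Class A (1-126)
Class A, default mask 255.0.0.0 (/8)


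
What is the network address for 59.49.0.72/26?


IP:   00111011.00110001.00000000.01001000
Mask: 11111111.11111111.11111111.11000000
AND operation:
Net:  00111011.00110001.00000000.01000000
Network: 59.49.0.64/26


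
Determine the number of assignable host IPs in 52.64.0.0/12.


Host bits = 32 - 12 = 20
Total addresses = 2^20 = 1048576
Usable = total - 2 (network and broadcast)
Usable hosts: 1048574


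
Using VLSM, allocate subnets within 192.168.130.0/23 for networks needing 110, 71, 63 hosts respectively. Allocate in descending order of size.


110 hosts -> /25 (126 usable): 192.168.130.0/25
71 hosts -> /25 (126 usable): 192.168.130.128/25
63 hosts -> /25 (126 usable): 192.168.131.0/25
Allocation: 192.168.130.0/25 (110 hosts, 126 usable); 192.168.130.128/25 (71 hosts, 126 usable); 192.168.131.0/25 (63 hosts, 126 usable)


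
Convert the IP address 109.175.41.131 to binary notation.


109 = 01101101
175 = 10101111
41 = 00101001
131 = 10000011
Binary: 01101101.10101111.00101001.10000011


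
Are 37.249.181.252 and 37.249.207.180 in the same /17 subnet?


Mask: 255.255.128.0
37.249.181.252 AND mask = 37.249.128.0
37.249.207.180 AND mask = 37.249.128.0
Yes, same subnet (37.249.128.0)


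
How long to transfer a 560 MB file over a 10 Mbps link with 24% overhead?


Effective throughput = 10 * (1 - 24/100) = 7.6 Mbps
File size in Mb = 560 * 8 = 4480 Mb
Time = 4480 / 7.6
Time = 589.4737 seconds


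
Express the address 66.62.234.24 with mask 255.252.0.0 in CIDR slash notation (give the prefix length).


Binary: 11111111.11111100.00000000.00000000
Count leading 1s
Prefix: /14


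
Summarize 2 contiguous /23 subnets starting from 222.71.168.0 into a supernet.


Original prefix: /23
Number of subnets: 2 = 2^1
New prefix = 23 - 1 = 22
Supernet: 222.71.168.0/22


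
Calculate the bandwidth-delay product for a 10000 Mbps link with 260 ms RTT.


BDP = bandwidth * RTT
= 10000 Mbps * 260 ms
= 10000 * 1e6 * 260 / 1000 bits
= 2600000000 bits
= 325000000 bytes
= 317382.8125 KB
BDP = 2600000000 bits (325000000 bytes)


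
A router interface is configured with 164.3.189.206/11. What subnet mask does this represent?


/11 means 11 network bits, 21 host bits
Binary: 11111111111000000000000000000000
Mask: 255.224.0.0


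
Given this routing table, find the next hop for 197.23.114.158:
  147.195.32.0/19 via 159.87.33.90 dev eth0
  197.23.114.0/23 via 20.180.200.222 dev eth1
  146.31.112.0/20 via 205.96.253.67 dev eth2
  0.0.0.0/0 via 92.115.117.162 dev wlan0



Longest prefix match for 197.23.114.158:
  /19 147.195.32.0: no
  /23 197.23.114.0: MATCH
  /20 146.31.112.0: no
  /0 0.0.0.0: MATCH
Selected: next-hop 20.180.200.222 via eth1 (matched /23)


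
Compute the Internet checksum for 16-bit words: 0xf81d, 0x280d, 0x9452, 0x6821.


Sum all words (with carry folding):
+ 0xf81d = 0xf81d
+ 0x280d = 0x202b
+ 0x9452 = 0xb47d
+ 0x6821 = 0x1c9f
One's complement: ~0x1c9f
Checksum = 0xe360


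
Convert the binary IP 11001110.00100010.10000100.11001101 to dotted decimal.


11001110 = 206
00100010 = 34
10000100 = 132
11001101 = 205
IP: 206.34.132.205


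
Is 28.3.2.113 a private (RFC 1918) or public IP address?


RFC 1918 private ranges:
  10.0.0.0/8 (10.0.0.0 - 10.255.255.255)
  172.16.0.0/12 (172.16.0.0 - 172.31.255.255)
  192.168.0.0/16 (192.168.0.0 - 192.168.255.255)
Public (not in any RFC 1918 range)


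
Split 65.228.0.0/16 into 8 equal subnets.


New prefix = 16 + 3 = 19
Each subnet has 8192 addresses
  65.228.0.0/19
  65.228.32.0/19
  65.228.64.0/19
  65.228.96.0/19
  65.228.128.0/19
  65.228.160.0/19
  65.228.192.0/19
  65.228.224.0/19
Subnets: 65.228.0.0/19, 65.228.32.0/19, 65.228.64.0/19, 65.228.96.0/19, 65.228.128.0/19, 65.228.160.0/19, 65.228.192.0/19, 65.228.224.0/19


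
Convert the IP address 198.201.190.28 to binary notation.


198 = 11000110
201 = 11001001
190 = 10111110
28 = 00011100
Binary: 11000110.11001001.10111110.00011100


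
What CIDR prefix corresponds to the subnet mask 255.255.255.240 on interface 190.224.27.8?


Binary: 11111111.11111111.11111111.11110000
Count leading 1s
Prefix: /28


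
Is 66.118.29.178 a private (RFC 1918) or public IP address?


RFC 1918 private ranges:
  10.0.0.0/8 (10.0.0.0 - 10.255.255.255)
  172.16.0.0/12 (172.16.0.0 - 172.31.255.255)
  192.168.0.0/16 (192.168.0.0 - 192.168.255.255)
Public (not in any RFC 1918 range)


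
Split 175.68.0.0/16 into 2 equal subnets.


New prefix = 16 + 1 = 17
Each subnet has 32768 addresses
  175.68.0.0/17
  175.68.128.0/17
Subnets: 175.68.0.0/17, 175.68.128.0/17


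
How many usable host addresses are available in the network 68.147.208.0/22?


Host bits = 32 - 22 = 10
Total addresses = 2^10 = 1024
Usable = total - 2 (network and broadcast)
Usable hosts: 1022


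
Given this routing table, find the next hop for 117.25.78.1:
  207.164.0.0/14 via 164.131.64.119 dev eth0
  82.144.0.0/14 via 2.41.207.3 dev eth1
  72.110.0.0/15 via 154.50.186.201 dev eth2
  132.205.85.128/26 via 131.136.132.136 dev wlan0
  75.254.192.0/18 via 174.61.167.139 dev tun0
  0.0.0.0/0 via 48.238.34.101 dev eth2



Longest prefix match for 117.25.78.1:
  /14 207.164.0.0: no
  /14 82.144.0.0: no
  /15 72.110.0.0: no
  /26 132.205.85.128: no
  /18 75.254.192.0: no
  /0 0.0.0.0: MATCH
Selected: next-hop 48.238.34.101 via eth2 (matched /0)


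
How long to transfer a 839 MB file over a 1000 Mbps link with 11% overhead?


Effective throughput = 1000 * (1 - 11/100) = 890 Mbps
File size in Mb = 839 * 8 = 6712 Mb
Time = 6712 / 890
Time = 7.5416 seconds


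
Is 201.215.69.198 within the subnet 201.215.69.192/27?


Subnet network: 201.215.69.192
Test IP AND mask: 201.215.69.192
Yes, 201.215.69.198 is in 201.215.69.192/27


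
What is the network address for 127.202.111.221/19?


IP:   01111111.11001010.01101111.11011101
Mask: 11111111.11111111.11100000.00000000
AND operation:
Net:  01111111.11001010.01100000.00000000
Network: 127.202.96.0/19


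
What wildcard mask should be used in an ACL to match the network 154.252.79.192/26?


Subnet mask: 255.255.255.192
Wildcard = 255.255.255.255 - subnet mask
255 - 255 = 0
255 - 255 = 0
255 - 255 = 0
255 - 192 = 63
Wildcard: 0.0.0.63


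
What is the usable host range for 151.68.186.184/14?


Network: 151.68.0.0
Broadcast: 151.71.255.255
First usable = network + 1
Last usable = broadcast - 1
Range: 151.68.0.1 to 151.71.255.254


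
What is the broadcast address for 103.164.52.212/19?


Network: 103.164.32.0/19
Host bits = 13
Set all host bits to 1:
Broadcast: 103.164.63.255


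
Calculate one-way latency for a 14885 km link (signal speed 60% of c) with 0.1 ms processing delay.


Speed = 0.6 * 3e5 km/s = 180000 km/s
Propagation delay = 14885 / 180000 = 0.0827 s = 82.6944 ms
Processing delay = 0.1 ms
Total one-way latency = 82.7944 ms


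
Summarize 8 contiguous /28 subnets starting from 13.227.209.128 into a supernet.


Original prefix: /28
Number of subnets: 8 = 2^3
New prefix = 28 - 3 = 25
Supernet: 13.227.209.128/25


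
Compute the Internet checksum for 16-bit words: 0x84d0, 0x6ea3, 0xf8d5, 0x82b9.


Sum all words (with carry folding):
+ 0x84d0 = 0x84d0
+ 0x6ea3 = 0xf373
+ 0xf8d5 = 0xec49
+ 0x82b9 = 0x6f03
One's complement: ~0x6f03
Checksum = 0x90fc


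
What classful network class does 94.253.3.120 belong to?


First octet: 94
Binary: 01011110
0xxxxxxx -> Class A (1-126)
Class A, default mask 255.0.0.0 (/8)


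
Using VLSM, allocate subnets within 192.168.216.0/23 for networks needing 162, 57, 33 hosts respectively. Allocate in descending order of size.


162 hosts -> /24 (254 usable): 192.168.216.0/24
57 hosts -> /26 (62 usable): 192.168.217.0/26
33 hosts -> /26 (62 usable): 192.168.217.64/26
Allocation: 192.168.216.0/24 (162 hosts, 254 usable); 192.168.217.0/26 (57 hosts, 62 usable); 192.168.217.64/26 (33 hosts, 62 usable)


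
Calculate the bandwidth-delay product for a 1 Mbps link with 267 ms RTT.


BDP = bandwidth * RTT
= 1 Mbps * 267 ms
= 1 * 1e6 * 267 / 1000 bits
= 267000 bits
= 33375 bytes
= 32.5928 KB
BDP = 267000 bits (33375 bytes)


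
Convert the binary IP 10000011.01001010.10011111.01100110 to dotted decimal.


10000011 = 131
01001010 = 74
10011111 = 159
01100110 = 102
IP: 131.74.159.102


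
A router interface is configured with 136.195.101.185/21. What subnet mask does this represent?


/21 means 21 network bits, 11 host bits
Binary: 11111111111111111111100000000000
Mask: 255.255.248.0


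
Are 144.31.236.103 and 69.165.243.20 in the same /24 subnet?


Mask: 255.255.255.0
144.31.236.103 AND mask = 144.31.236.0
69.165.243.20 AND mask = 69.165.243.0
No, different subnets (144.31.236.0 vs 69.165.243.0)


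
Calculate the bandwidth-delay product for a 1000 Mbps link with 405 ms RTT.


BDP = bandwidth * RTT
= 1000 Mbps * 405 ms
= 1000 * 1e6 * 405 / 1000 bits
= 405000000 bits
= 50625000 bytes
= 49438.4766 KB
BDP = 405000000 bits (50625000 bytes)


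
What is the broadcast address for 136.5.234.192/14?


Network: 136.4.0.0/14
Host bits = 18
Set all host bits to 1:
Broadcast: 136.7.255.255


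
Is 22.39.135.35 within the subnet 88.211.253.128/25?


Subnet network: 88.211.253.128
Test IP AND mask: 22.39.135.0
No, 22.39.135.35 is not in 88.211.253.128/25


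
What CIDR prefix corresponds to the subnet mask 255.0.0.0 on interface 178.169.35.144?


Binary: 11111111.00000000.00000000.00000000
Count leading 1s
Prefix: /8


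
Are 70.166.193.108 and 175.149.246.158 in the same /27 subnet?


Mask: 255.255.255.224
70.166.193.108 AND mask = 70.166.193.96
175.149.246.158 AND mask = 175.149.246.128
No, different subnets (70.166.193.96 vs 175.149.246.128)


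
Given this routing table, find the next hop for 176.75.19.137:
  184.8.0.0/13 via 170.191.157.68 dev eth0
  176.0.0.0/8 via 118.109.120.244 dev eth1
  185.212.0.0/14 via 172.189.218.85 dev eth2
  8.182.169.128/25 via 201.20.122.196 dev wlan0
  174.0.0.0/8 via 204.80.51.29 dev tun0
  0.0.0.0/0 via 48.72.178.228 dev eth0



Longest prefix match for 176.75.19.137:
  /13 184.8.0.0: no
  /8 176.0.0.0: MATCH
  /14 185.212.0.0: no
  /25 8.182.169.128: no
  /8 174.0.0.0: no
  /0 0.0.0.0: MATCH
Selected: next-hop 118.109.120.244 via eth1 (matched /8)


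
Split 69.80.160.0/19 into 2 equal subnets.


New prefix = 19 + 1 = 20
Each subnet has 4096 addresses
  69.80.160.0/20
  69.80.176.0/20
Subnets: 69.80.160.0/20, 69.80.176.0/20


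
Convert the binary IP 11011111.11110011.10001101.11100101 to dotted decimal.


11011111 = 223
11110011 = 243
10001101 = 141
11100101 = 229
IP: 223.243.141.229


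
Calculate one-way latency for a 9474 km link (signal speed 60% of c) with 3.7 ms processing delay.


Speed = 0.6 * 3e5 km/s = 180000 km/s
Propagation delay = 9474 / 180000 = 0.0526 s = 52.6333 ms
Processing delay = 3.7 ms
Total one-way latency = 56.3333 ms


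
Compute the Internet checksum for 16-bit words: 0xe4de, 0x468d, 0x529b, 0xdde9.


Sum all words (with carry folding):
+ 0xe4de = 0xe4de
+ 0x468d = 0x2b6c
+ 0x529b = 0x7e07
+ 0xdde9 = 0x5bf1
One's complement: ~0x5bf1
Checksum = 0xa40e


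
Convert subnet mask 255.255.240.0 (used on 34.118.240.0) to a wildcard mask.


Subnet mask: 255.255.240.0
Wildcard = 255.255.255.255 - subnet mask
255 - 255 = 0
255 - 255 = 0
255 - 240 = 15
255 - 0 = 255
Wildcard: 0.0.15.255


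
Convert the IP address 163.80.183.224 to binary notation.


163 = 10100011
80 = 01010000
183 = 10110111
224 = 11100000
Binary: 10100011.01010000.10110111.11100000


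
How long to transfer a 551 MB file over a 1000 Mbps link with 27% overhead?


Effective throughput = 1000 * (1 - 27/100) = 730 Mbps
File size in Mb = 551 * 8 = 4408 Mb
Time = 4408 / 730
Time = 6.0384 seconds


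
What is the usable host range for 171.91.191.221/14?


Network: 171.88.0.0
Broadcast: 171.91.255.255
First usable = network + 1
Last usable = broadcast - 1
Range: 171.88.0.1 to 171.91.255.254


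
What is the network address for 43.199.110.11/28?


IP:   00101011.11000111.01101110.00001011
Mask: 11111111.11111111.11111111.11110000
AND operation:
Net:  00101011.11000111.01101110.00000000
Network: 43.199.110.0/28


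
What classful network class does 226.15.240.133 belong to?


First octet: 226
Binary: 11100010
1110xxxx -> Class D (224-239)
Class D (multicast), default mask N/A


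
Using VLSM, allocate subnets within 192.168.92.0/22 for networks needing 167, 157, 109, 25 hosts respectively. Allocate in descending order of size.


167 hosts -> /24 (254 usable): 192.168.92.0/24
157 hosts -> /24 (254 usable): 192.168.93.0/24
109 hosts -> /25 (126 usable): 192.168.94.0/25
25 hosts -> /27 (30 usable): 192.168.94.128/27
Allocation: 192.168.92.0/24 (167 hosts, 254 usable); 192.168.93.0/24 (157 hosts, 254 usable); 192.168.94.0/25 (109 hosts, 126 usable); 192.168.94.128/27 (25 hosts, 30 usable)


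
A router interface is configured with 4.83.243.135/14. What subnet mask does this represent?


/14 means 14 network bits, 18 host bits
Binary: 11111111111111000000000000000000
Mask: 255.252.0.0


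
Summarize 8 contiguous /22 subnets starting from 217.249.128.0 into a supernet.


Original prefix: /22
Number of subnets: 8 = 2^3
New prefix = 22 - 3 = 19
Supernet: 217.249.128.0/19


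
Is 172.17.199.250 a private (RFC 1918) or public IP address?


RFC 1918 private ranges:
  10.0.0.0/8 (10.0.0.0 - 10.255.255.255)
  172.16.0.0/12 (172.16.0.0 - 172.31.255.255)
  192.168.0.0/16 (192.168.0.0 - 192.168.255.255)
Private (in 172.16.0.0/12)


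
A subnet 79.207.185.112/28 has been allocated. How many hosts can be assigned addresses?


Host bits = 32 - 28 = 4
Total addresses = 2^4 = 16
Usable = total - 2 (network and broadcast)
Usable hosts: 14


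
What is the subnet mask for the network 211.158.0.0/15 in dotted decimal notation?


/15 means 15 network bits, 17 host bits
Binary: 11111111111111100000000000000000
Mask: 255.254.0.0


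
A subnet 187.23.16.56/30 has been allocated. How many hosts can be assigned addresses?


Host bits = 32 - 30 = 2
Total addresses = 2^2 = 4
Usable = total - 2 (network and broadcast)
Usable hosts: 2


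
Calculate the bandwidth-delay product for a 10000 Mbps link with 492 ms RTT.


BDP = bandwidth * RTT
= 10000 Mbps * 492 ms
= 10000 * 1e6 * 492 / 1000 bits
= 4920000000 bits
= 615000000 bytes
= 600585.9375 KB
BDP = 4920000000 bits (615000000 bytes)


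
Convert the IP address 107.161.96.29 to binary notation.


107 = 01101011
161 = 10100001
96 = 01100000
29 = 00011101
Binary: 01101011.10100001.01100000.00011101


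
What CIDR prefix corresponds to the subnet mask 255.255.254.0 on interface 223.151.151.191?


Binary: 11111111.11111111.11111110.00000000
Count leading 1s
Prefix: /23


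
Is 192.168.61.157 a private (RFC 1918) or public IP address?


RFC 1918 private ranges:
  10.0.0.0/8 (10.0.0.0 - 10.255.255.255)
  172.16.0.0/12 (172.16.0.0 - 172.31.255.255)
  192.168.0.0/16 (192.168.0.0 - 192.168.255.255)
Private (in 192.168.0.0/16)


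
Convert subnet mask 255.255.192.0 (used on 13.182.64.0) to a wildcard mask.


Subnet mask: 255.255.192.0
Wildcard = 255.255.255.255 - subnet mask
255 - 255 = 0
255 - 255 = 0
255 - 192 = 63
255 - 0 = 255
Wildcard: 0.0.63.255


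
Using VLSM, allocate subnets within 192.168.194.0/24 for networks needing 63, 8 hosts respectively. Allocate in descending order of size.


63 hosts -> /25 (126 usable): 192.168.194.0/25
8 hosts -> /28 (14 usable): 192.168.194.128/28
Allocation: 192.168.194.0/25 (63 hosts, 126 usable); 192.168.194.128/28 (8 hosts, 14 usable)


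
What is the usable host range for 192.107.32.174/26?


Network: 192.107.32.128
Broadcast: 192.107.32.191
First usable = network + 1
Last usable = broadcast - 1
Range: 192.107.32.129 to 192.107.32.190


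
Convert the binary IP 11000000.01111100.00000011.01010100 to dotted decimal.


11000000 = 192
01111100 = 124
00000011 = 3
01010100 = 84
IP: 192.124.3.84


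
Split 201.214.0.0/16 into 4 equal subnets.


New prefix = 16 + 2 = 18
Each subnet has 16384 addresses
  201.214.0.0/18
  201.214.64.0/18
  201.214.128.0/18
  201.214.192.0/18
Subnets: 201.214.0.0/18, 201.214.64.0/18, 201.214.128.0/18, 201.214.192.0/18


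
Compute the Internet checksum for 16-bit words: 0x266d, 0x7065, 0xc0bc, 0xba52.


Sum all words (with carry folding):
+ 0x266d = 0x266d
+ 0x7065 = 0x96d2
+ 0xc0bc = 0x578f
+ 0xba52 = 0x11e2
One's complement: ~0x11e2
Checksum = 0xee1d


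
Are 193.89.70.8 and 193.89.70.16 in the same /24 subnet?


Mask: 255.255.255.0
193.89.70.8 AND mask = 193.89.70.0
193.89.70.16 AND mask = 193.89.70.0
Yes, same subnet (193.89.70.0)


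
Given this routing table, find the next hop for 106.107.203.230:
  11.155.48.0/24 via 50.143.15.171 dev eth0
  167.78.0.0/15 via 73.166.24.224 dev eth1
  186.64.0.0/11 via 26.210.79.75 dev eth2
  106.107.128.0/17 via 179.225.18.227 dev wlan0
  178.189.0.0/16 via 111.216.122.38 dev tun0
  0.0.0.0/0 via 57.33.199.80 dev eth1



Longest prefix match for 106.107.203.230:
  /24 11.155.48.0: no
  /15 167.78.0.0: no
  /11 186.64.0.0: no
  /17 106.107.128.0: MATCH
  /16 178.189.0.0: no
  /0 0.0.0.0: MATCH
Selected: next-hop 179.225.18.227 via wlan0 (matched /17)


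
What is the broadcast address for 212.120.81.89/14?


Network: 212.120.0.0/14
Host bits = 18
Set all host bits to 1:
Broadcast: 212.123.255.255


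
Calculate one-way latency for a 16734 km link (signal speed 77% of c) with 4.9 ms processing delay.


Speed = 0.77 * 3e5 km/s = 231000 km/s
Propagation delay = 16734 / 231000 = 0.0724 s = 72.4416 ms
Processing delay = 4.9 ms
Total one-way latency = 77.3416 ms


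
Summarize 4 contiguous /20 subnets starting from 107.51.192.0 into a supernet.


Original prefix: /20
Number of subnets: 4 = 2^2
New prefix = 20 - 2 = 18
Supernet: 107.51.192.0/18


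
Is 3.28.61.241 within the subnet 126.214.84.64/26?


Subnet network: 126.214.84.64
Test IP AND mask: 3.28.61.192
No, 3.28.61.241 is not in 126.214.84.64/26


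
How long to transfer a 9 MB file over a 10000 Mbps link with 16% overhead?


Effective throughput = 10000 * (1 - 16/100) = 8400 Mbps
File size in Mb = 9 * 8 = 72 Mb
Time = 72 / 8400
Time = 0.0086 seconds


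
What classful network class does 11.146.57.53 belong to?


First octet: 11
Binary: 00001011
0xxxxxxx -> Class A (1-126)
Class A, default mask 255.0.0.0 (/8)


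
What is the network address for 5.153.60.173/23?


IP:   00000101.10011001.00111100.10101101
Mask: 11111111.11111111.11111110.00000000
AND operation:
Net:  00000101.10011001.00111100.00000000
Network: 5.153.60.0/23


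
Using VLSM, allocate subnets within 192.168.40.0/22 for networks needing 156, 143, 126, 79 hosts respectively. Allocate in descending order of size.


156 hosts -> /24 (254 usable): 192.168.40.0/24
143 hosts -> /24 (254 usable): 192.168.41.0/24
126 hosts -> /25 (126 usable): 192.168.42.0/25
79 hosts -> /25 (126 usable): 192.168.42.128/25
Allocation: 192.168.40.0/24 (156 hosts, 254 usable); 192.168.41.0/24 (143 hosts, 254 usable); 192.168.42.0/25 (126 hosts, 126 usable); 192.168.42.128/25 (79 hosts, 126 usable)
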